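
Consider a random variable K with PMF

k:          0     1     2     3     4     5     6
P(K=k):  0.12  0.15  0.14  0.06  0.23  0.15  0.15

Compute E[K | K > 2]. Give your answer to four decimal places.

4.6610

P(K > 2) = 0.06 + 0.23 + 0.15 + 0.15 = 0.59.
E[K | K > 2] = [3·0.06 + 4·0.23 + 5·0.15 + 6·0.15] / 0.59
 = 2.75 / 0.59
 = 275/59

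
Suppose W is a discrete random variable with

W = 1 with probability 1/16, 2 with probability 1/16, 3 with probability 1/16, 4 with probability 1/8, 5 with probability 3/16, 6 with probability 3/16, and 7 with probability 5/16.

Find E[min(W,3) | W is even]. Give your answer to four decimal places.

2.8333

P(W is even) = 1/16 + 1/8 + 3/16 = 3/8.
E[min(W,3) | W is even] = [2·1/16 + 3·1/8 + 3·3/16] / (3/8)
 = 17/16 / (3/8)
 = 17/6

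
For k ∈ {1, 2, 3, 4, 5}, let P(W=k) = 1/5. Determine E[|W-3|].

1.2

E[|W-3|] = Σ |w-3|·P(W=w)
 = 2·1/5 + 1·1/5 + 0·1/5 + 1·1/5 + 2·1/5
 = 2/5 + 1/5 + 0 + 1/5 + 2/5
 = 6/5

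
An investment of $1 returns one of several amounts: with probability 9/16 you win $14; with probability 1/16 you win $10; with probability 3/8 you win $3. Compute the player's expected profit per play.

8.625

E[payout] = 14·9/16 + 10·1/16 + 3·3/8
 = 63/8 + 5/8 + 9/8
 = 77/8
Net = 77/8 - 1 = 69/8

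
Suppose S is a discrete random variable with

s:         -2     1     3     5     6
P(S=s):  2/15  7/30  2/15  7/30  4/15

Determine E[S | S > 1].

5

P(S > 1) = 2/15 + 7/30 + 4/15 = 19/30.
E[S | S > 1] = [3·2/15 + 5·7/30 + 6·4/15] / (19/30)
 = 19/6 / (19/30)
 = 5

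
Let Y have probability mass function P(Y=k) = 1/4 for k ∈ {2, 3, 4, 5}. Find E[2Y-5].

E[2Y-5] = Σ (2y-5)·P(Y=y)
 = (-1)·1/4 + 1·1/4 + 3·1/4 + 5·1/4
 = (-1/4) + 1/4 + 3/4 + 5/4
 = 2

2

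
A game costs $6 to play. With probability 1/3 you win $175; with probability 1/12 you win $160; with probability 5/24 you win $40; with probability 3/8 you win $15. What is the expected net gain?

E[payout] = 175·1/3 + 160·1/12 + 40·5/24 + 15·3/8
 = 175/3 + 40/3 + 25/3 + 45/8
 = 685/8
Net = 685/8 - 6 = 637/8

79.625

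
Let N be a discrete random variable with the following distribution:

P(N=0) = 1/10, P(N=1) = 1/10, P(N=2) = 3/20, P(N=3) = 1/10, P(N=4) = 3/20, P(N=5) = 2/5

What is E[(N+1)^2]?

21.6

E[(N+1)^2] = Σ (n+1)^2·P(N=n)
 = 1·1/10 + 4·1/10 + 9·3/20 + 16·1/10 + 25·3/20 + 36·2/5
 = 1/10 + 2/5 + 27/20 + 8/5 + 15/4 + 72/5
 = 108/5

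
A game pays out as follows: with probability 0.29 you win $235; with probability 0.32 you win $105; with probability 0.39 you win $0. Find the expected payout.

E[payout] = 235·0.29 + 105·0.32 + 0·0.39
 = 68.15 + 33.6 + 0
 = 101.75

101.75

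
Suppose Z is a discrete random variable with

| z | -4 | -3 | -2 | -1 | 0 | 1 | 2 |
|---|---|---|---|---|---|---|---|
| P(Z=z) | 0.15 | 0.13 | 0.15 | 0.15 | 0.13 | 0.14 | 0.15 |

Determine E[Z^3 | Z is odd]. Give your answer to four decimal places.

P(Z is odd) = 0.13 + 0.15 + 0.14 = 0.42.
E[Z^3 | Z is odd] = [(-27)·0.13 + (-1)·0.15 + 1·0.14] / 0.42
 = -3.52 / 0.42
 = -176/21

-8.3810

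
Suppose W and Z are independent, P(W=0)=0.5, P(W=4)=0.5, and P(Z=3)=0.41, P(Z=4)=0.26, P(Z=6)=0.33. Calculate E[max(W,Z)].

E[max(W,Z)] = Σ_w Σ_z max(w,z) · P(W=w)P(Z=z)
 = 3·0.205 + 4·0.13 + 6·0.165 + 4·0.205 + 4·0.13 + 6·0.165
 = 0.615 + 0.52 + 0.99 + 0.82 + 0.52 + 0.99
 = 4.455

4.455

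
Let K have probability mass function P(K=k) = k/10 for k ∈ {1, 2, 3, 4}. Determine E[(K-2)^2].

2

E[(K-2)^2] = Σ (k-2)^2·P(K=k)
 = 1·1/10 + 0·1/5 + 1·3/10 + 4·2/5
 = 1/10 + 0 + 3/10 + 8/5
 = 2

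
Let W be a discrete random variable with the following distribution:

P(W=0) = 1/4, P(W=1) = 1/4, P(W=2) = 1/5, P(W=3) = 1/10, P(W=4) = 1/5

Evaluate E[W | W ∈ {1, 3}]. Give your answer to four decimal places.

1.5714

P(W ∈ {1, 3}) = 1/4 + 1/10 = 7/20.
E[W | W ∈ {1, 3}] = [1·1/4 + 3·1/10] / (7/20)
 = 11/20 / (7/20)
 = 11/7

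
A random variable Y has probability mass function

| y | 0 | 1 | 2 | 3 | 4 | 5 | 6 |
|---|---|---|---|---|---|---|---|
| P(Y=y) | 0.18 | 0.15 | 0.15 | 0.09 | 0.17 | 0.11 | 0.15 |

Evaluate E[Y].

E[Y] = Σ y·P(Y=y)
 = 0·0.18 + 1·0.15 + 2·0.15 + 3·0.09 + 4·0.17 + 5·0.11 + 6·0.15
 = 0 + 0.15 + 0.3 + 0.27 + 0.68 + 0.55 + 0.9
 = 2.85

2.85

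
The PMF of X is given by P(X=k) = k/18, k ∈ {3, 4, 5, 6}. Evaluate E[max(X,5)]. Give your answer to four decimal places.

E[max(X,5)] = Σ max(x,5)·P(X=x)
 = 5·1/6 + 5·2/9 + 5·5/18 + 6·1/3
 = 5/6 + 10/9 + 25/18 + 2
 = 16/3

5.3333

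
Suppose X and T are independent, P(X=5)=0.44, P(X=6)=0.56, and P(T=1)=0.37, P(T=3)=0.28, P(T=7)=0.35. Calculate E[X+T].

E[X+T] = Σ_x Σ_t (x+t) · P(X=x)P(T=t)
 = 6·0.1628 + 8·0.1232 + 12·0.154 + 7·0.2072 + 9·0.1568 + 13·0.196
 = 0.9768 + 0.9856 + 1.848 + 1.4504 + 1.4112 + 2.548
 = 9.22

9.22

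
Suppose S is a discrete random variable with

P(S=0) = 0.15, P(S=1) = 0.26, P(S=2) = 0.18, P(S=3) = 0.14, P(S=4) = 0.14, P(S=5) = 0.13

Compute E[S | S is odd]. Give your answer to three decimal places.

P(S is odd) = 0.26 + 0.14 + 0.13 = 0.53.
E[S | S is odd] = [1·0.26 + 3·0.14 + 5·0.13] / 0.53
 = 1.33 / 0.53
 = 133/53

2.509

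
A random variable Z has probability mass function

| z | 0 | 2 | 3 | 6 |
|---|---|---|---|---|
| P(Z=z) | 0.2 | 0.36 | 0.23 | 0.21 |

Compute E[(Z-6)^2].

E[(Z-6)^2] = Σ (z-6)^2·P(Z=z)
 = 36·0.2 + 16·0.36 + 9·0.23 + 0·0.21
 = 7.2 + 5.76 + 2.07 + 0
 = 15.03

15.03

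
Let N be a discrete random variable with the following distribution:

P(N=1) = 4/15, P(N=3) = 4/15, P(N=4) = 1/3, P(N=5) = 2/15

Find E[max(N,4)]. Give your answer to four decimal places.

4.1333

E[max(N,4)] = Σ max(n,4)·P(N=n)
 = 4·4/15 + 4·4/15 + 4·1/3 + 5·2/15
 = 16/15 + 16/15 + 4/3 + 2/3
 = 62/15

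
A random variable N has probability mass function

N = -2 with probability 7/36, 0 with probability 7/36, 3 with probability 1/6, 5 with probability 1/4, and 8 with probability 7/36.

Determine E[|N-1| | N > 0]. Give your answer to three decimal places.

P(N > 0) = 1/6 + 1/4 + 7/36 = 11/18.
E[|N-1| | N > 0] = [2·1/6 + 4·1/4 + 7·7/36] / (11/18)
 = 97/36 / (11/18)
 = 97/22

4.409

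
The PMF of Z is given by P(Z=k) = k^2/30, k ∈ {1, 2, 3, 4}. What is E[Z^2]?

11.8

E[Z^2] = Σ z^2·P(Z=z)
 = 1·1/30 + 4·2/15 + 9·3/10 + 16·8/15
 = 1/30 + 8/15 + 27/10 + 128/15
 = 59/5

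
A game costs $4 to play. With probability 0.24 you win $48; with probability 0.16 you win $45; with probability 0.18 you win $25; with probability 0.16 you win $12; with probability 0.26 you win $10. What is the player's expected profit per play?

E[payout] = 48·0.24 + 45·0.16 + 25·0.18 + 12·0.16 + 10·0.26
 = 11.52 + 7.2 + 4.5 + 1.92 + 2.6
 = 27.74
Net = 27.74 - 4 = 23.74

23.74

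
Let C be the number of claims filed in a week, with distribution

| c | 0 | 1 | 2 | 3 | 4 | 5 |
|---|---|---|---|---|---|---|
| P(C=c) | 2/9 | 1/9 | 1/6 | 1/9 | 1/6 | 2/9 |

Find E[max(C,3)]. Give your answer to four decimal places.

3.6111

E[max(C,3)] = Σ max(c,3)·P(C=c)
 = 3·2/9 + 3·1/9 + 3·1/6 + 3·1/9 + 4·1/6 + 5·2/9
 = 2/3 + 1/3 + 1/2 + 1/3 + 2/3 + 10/9
 = 65/18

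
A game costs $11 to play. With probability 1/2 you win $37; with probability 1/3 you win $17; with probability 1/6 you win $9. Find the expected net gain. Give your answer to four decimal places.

14.6667

E[payout] = 37·1/2 + 17·1/3 + 9·1/6
 = 37/2 + 17/3 + 3/2
 = 77/3
Net = 77/3 - 11 = 44/3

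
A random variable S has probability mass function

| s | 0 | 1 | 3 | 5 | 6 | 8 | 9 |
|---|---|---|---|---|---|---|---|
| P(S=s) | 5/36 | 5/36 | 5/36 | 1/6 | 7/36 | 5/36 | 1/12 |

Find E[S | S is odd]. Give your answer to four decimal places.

P(S is odd) = 5/36 + 5/36 + 1/6 + 1/12 = 19/36.
E[S | S is odd] = [1·5/36 + 3·5/36 + 5·1/6 + 9·1/12] / (19/36)
 = 77/36 / (19/36)
 = 77/19

4.0526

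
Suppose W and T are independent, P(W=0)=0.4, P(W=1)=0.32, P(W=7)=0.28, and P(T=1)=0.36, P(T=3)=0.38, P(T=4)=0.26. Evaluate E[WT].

E[WT] = Σ_w Σ_t wt · P(W=w)P(T=t)
 = 0·0.144 + 0·0.152 + 0·0.104 + 1·0.1152 + 3·0.1216 + 4·0.0832 + 7·0.1008 + 21·0.1064 + 28·0.0728
 = 0 + 0 + 0 + 0.1152 + 0.3648 + 0.3328 + 0.7056 + 2.2344 + 2.0384
 = 5.7912

5.7912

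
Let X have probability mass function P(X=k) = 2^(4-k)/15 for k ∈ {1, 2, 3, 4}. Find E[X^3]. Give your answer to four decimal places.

10.5333

E[X^3] = Σ x^3·P(X=x)
 = 1·8/15 + 8·4/15 + 27·2/15 + 64·1/15
 = 8/15 + 32/15 + 18/5 + 64/15
 = 158/15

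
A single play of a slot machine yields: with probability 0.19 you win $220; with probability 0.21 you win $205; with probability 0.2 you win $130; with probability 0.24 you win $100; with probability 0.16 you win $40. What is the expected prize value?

141.25

E[payout] = 220·0.19 + 205·0.21 + 130·0.2 + 100·0.24 + 40·0.16
 = 41.8 + 43.05 + 26 + 24 + 6.4
 = 141.25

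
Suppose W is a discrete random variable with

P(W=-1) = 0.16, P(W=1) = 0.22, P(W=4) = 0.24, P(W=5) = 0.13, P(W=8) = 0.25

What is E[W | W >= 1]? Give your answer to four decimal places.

P(W >= 1) = 0.22 + 0.24 + 0.13 + 0.25 = 0.84.
E[W | W >= 1] = [1·0.22 + 4·0.24 + 5·0.13 + 8·0.25] / 0.84
 = 3.83 / 0.84
 = 383/84

4.5595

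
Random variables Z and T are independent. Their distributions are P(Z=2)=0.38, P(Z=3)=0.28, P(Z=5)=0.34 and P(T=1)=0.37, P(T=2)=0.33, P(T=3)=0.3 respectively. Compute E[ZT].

E[ZT] = Σ_z Σ_t zt · P(Z=z)P(T=t)
 = 2·0.1406 + 4·0.1254 + 6·0.114 + 3·0.1036 + 6·0.0924 + 9·0.084 + 5·0.1258 + 10·0.1122 + 15·0.102
 = 0.2812 + 0.5016 + 0.684 + 0.3108 + 0.5544 + 0.756 + 0.629 + 1.122 + 1.53
 = 6.369

6.369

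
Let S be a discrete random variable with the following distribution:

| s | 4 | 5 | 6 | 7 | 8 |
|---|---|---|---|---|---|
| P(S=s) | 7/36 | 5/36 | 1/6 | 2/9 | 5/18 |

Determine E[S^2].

E[S^2] = Σ s^2·P(S=s)
 = 16·7/36 + 25·5/36 + 36·1/6 + 49·2/9 + 64·5/18
 = 28/9 + 125/36 + 6 + 98/9 + 160/9
 = 165/4

41.25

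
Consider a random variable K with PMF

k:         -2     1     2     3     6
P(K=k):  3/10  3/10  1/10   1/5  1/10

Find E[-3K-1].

-4.3

E[-3K-1] = Σ (-3k-1)·P(K=k)
 = 5·3/10 + (-4)·3/10 + (-7)·1/10 + (-10)·1/5 + (-19)·1/10
 = 3/2 + (-6/5) + (-7/10) + (-2) + (-19/10)
 = -43/10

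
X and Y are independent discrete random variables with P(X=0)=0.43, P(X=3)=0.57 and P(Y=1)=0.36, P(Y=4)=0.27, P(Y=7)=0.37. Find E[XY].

6.8913

E[XY] = Σ_x Σ_y xy · P(X=x)P(Y=y)
 = 0·0.1548 + 0·0.1161 + 0·0.1591 + 3·0.2052 + 12·0.1539 + 21·0.2109
 = 0 + 0 + 0 + 0.6156 + 1.8468 + 4.4289
 = 6.8913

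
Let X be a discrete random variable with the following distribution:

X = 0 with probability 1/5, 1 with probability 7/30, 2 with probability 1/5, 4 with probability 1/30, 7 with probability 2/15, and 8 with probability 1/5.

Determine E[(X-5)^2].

12.9

E[(X-5)^2] = Σ (x-5)^2·P(X=x)
 = 25·1/5 + 16·7/30 + 9·1/5 + 1·1/30 + 4·2/15 + 9·1/5
 = 5 + 56/15 + 9/5 + 1/30 + 8/15 + 9/5
 = 129/10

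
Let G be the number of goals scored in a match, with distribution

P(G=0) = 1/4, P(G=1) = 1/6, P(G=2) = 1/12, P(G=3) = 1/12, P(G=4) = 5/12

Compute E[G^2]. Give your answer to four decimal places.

E[G^2] = Σ g^2·P(G=g)
 = 0·1/4 + 1·1/6 + 4·1/12 + 9·1/12 + 16·5/12
 = 0 + 1/6 + 1/3 + 3/4 + 20/3
 = 95/12

7.9167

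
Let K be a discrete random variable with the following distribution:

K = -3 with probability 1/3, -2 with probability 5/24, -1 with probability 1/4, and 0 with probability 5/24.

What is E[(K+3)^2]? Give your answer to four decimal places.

E[(K+3)^2] = Σ (k+3)^2·P(K=k)
 = 0·1/3 + 1·5/24 + 4·1/4 + 9·5/24
 = 0 + 5/24 + 1 + 15/8
 = 37/12

3.0833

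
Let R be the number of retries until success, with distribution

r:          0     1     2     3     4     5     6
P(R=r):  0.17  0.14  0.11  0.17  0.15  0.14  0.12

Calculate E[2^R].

16.81

E[2^R] = Σ 2^r·P(R=r)
 = 1·0.17 + 2·0.14 + 4·0.11 + 8·0.17 + 16·0.15 + 32·0.14 + 64·0.12
 = 0.17 + 0.28 + 0.44 + 1.36 + 2.4 + 4.48 + 7.68
 = 16.81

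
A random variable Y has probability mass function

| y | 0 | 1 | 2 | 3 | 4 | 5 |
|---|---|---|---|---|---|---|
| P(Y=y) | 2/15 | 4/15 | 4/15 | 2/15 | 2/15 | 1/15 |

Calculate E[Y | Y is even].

2

P(Y is even) = 2/15 + 4/15 + 2/15 = 8/15.
E[Y | Y is even] = [0·2/15 + 2·4/15 + 4·2/15] / (8/15)
 = 16/15 / (8/15)
 = 2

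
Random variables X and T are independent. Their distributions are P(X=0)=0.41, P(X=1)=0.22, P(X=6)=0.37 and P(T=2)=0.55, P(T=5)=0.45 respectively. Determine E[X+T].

5.79

E[X+T] = Σ_x Σ_t (x+t) · P(X=x)P(T=t)
 = 2·0.2255 + 5·0.1845 + 3·0.121 + 6·0.099 + 8·0.2035 + 11·0.1665
 = 0.451 + 0.9225 + 0.363 + 0.594 + 1.628 + 1.8315
 = 5.79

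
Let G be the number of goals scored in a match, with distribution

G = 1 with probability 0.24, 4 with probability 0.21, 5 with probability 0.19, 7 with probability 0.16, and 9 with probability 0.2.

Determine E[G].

E[G] = Σ g·P(G=g)
 = 1·0.24 + 4·0.21 + 5·0.19 + 7·0.16 + 9·0.2
 = 0.24 + 0.84 + 0.95 + 1.12 + 1.8
 = 4.95

4.95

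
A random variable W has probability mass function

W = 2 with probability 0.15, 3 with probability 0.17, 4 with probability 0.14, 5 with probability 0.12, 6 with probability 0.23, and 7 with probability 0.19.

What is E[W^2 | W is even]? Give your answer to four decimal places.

21.3846

P(W is even) = 0.15 + 0.14 + 0.23 = 0.52.
E[W^2 | W is even] = [4·0.15 + 16·0.14 + 36·0.23] / 0.52
 = 11.12 / 0.52
 = 278/13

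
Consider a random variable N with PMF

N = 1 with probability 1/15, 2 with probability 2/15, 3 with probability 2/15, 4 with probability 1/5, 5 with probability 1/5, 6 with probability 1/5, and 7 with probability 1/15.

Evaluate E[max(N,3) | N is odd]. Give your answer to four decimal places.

4.4286

P(N is odd) = 1/15 + 2/15 + 1/5 + 1/15 = 7/15.
E[max(N,3) | N is odd] = [3·1/15 + 3·2/15 + 5·1/5 + 7·1/15] / (7/15)
 = 31/15 / (7/15)
 = 31/7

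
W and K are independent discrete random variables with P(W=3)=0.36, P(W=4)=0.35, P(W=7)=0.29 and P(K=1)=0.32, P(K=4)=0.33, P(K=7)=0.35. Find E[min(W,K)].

3.0997

E[min(W,K)] = Σ_w Σ_k min(w,k) · P(W=w)P(K=k)
 = 1·0.1152 + 3·0.1188 + 3·0.126 + 1·0.112 + 4·0.1155 + 4·0.1225 + 1·0.0928 + 4·0.0957 + 7·0.1015
 = 0.1152 + 0.3564 + 0.378 + 0.112 + 0.462 + 0.49 + 0.0928 + 0.3828 + 0.7105
 = 3.0997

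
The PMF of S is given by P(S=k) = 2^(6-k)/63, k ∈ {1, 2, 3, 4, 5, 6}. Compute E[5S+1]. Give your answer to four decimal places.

10.5238

E[5S+1] = Σ (5s+1)·P(S=s)
 = 6·32/63 + 11·16/63 + 16·8/63 + 21·4/63 + 26·2/63 + 31·1/63
 = 64/21 + 176/63 + 128/63 + 4/3 + 52/63 + 31/63
 = 221/21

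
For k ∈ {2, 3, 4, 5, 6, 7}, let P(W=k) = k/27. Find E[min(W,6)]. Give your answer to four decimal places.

E[min(W,6)] = Σ min(w,6)·P(W=w)
 = 2·2/27 + 3·1/9 + 4·4/27 + 5·5/27 + 6·2/9 + 6·7/27
 = 4/27 + 1/3 + 16/27 + 25/27 + 4/3 + 14/9
 = 44/9

4.8889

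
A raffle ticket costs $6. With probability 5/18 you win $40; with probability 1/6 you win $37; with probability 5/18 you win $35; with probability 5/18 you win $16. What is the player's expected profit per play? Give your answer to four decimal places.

E[payout] = 40·5/18 + 37·1/6 + 35·5/18 + 16·5/18
 = 100/9 + 37/6 + 175/18 + 40/9
 = 283/9
Net = 283/9 - 6 = 229/9

25.4444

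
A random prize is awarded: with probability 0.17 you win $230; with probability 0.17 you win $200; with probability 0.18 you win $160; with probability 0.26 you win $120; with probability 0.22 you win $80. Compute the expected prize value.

150.7

E[payout] = 230·0.17 + 200·0.17 + 160·0.18 + 120·0.26 + 80·0.22
 = 39.1 + 34 + 28.8 + 31.2 + 17.6
 = 150.7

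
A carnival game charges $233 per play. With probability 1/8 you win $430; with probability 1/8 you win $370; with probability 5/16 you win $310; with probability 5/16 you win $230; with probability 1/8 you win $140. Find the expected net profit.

E[payout] = 430·1/8 + 370·1/8 + 310·5/16 + 230·5/16 + 140·1/8
 = 215/4 + 185/4 + 775/8 + 575/8 + 35/2
 = 1145/4
Net = 1145/4 - 233 = 213/4

53.25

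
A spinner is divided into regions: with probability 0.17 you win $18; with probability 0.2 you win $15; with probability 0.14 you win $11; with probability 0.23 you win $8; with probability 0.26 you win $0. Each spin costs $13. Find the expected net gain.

E[payout] = 18·0.17 + 15·0.2 + 11·0.14 + 8·0.23 + 0·0.26
 = 3.06 + 3 + 1.54 + 1.84 + 0
 = 9.44
Net = 9.44 - 13 = -3.56

-3.56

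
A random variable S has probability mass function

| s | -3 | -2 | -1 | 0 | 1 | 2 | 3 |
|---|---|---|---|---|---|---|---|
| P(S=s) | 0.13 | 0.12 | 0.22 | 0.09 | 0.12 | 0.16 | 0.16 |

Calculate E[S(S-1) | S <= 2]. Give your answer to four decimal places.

3.6190

P(S <= 2) = 0.13 + 0.12 + 0.22 + 0.09 + 0.12 + 0.16 = 0.84.
E[S(S-1) | S <= 2] = [12·0.13 + 6·0.12 + 2·0.22 + 0·0.09 + 0·0.12 + 2·0.16] / 0.84
 = 3.04 / 0.84
 = 76/21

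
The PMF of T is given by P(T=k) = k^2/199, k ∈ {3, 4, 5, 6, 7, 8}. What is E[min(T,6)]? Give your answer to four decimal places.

E[min(T,6)] = Σ min(t,6)·P(T=t)
 = 3·9/199 + 4·16/199 + 5·25/199 + 6·36/199 + 6·49/199 + 6·64/199
 = 27/199 + 64/199 + 125/199 + 216/199 + 294/199 + 384/199
 = 1110/199

5.5779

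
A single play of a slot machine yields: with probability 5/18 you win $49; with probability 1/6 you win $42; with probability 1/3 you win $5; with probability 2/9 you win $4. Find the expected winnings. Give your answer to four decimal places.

E[payout] = 49·5/18 + 42·1/6 + 5·1/3 + 4·2/9
 = 245/18 + 7 + 5/3 + 8/9
 = 139/6

23.1667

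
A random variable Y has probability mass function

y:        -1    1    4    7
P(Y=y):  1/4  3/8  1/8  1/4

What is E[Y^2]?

E[Y^2] = Σ y^2·P(Y=y)
 = 1·1/4 + 1·3/8 + 16·1/8 + 49·1/4
 = 1/4 + 3/8 + 2 + 49/4
 = 119/8

14.875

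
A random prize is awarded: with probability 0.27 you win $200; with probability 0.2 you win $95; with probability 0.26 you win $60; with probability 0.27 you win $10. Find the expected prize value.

91.3

E[payout] = 200·0.27 + 95·0.2 + 60·0.26 + 10·0.27
 = 54 + 19 + 15.6 + 2.7
 = 91.3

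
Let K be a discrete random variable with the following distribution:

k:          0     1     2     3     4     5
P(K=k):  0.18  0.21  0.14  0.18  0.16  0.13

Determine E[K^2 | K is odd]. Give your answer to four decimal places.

P(K is odd) = 0.21 + 0.18 + 0.13 = 0.52.
E[K^2 | K is odd] = [1·0.21 + 9·0.18 + 25·0.13] / 0.52
 = 5.08 / 0.52
 = 127/13

9.7692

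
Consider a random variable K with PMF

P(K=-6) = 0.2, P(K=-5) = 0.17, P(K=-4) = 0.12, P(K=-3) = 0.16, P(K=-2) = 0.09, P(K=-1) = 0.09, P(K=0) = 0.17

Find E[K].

-3.28

E[K] = Σ k·P(K=k)
 = (-6)·0.2 + (-5)·0.17 + (-4)·0.12 + (-3)·0.16 + (-2)·0.09 + (-1)·0.09 + 0·0.17
 = (-1.2) + (-0.85) + (-0.48) + (-0.48) + (-0.18) + (-0.09) + 0
 = -3.28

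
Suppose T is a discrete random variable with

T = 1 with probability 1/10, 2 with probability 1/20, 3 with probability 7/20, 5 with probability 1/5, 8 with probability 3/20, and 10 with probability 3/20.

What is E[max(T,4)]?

E[max(T,4)] = Σ max(t,4)·P(T=t)
 = 4·1/10 + 4·1/20 + 4·7/20 + 5·1/5 + 8·3/20 + 10·3/20
 = 2/5 + 1/5 + 7/5 + 1 + 6/5 + 3/2
 = 57/10

5.7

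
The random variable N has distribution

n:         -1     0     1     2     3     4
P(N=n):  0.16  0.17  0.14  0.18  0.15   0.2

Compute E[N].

E[N] = Σ n·P(N=n)
 = (-1)·0.16 + 0·0.17 + 1·0.14 + 2·0.18 + 3·0.15 + 4·0.2
 = (-0.16) + 0 + 0.14 + 0.36 + 0.45 + 0.8
 = 1.59

1.59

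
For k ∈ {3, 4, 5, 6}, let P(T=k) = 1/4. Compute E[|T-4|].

1

E[|T-4|] = Σ |t-4|·P(T=t)
 = 1·1/4 + 0·1/4 + 1·1/4 + 2·1/4
 = 1/4 + 0 + 1/4 + 1/2
 = 1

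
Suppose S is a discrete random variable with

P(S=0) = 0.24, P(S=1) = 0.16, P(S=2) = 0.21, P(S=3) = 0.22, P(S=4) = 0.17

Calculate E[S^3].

E[S^3] = Σ s^3·P(S=s)
 = 0·0.24 + 1·0.16 + 8·0.21 + 27·0.22 + 64·0.17
 = 0 + 0.16 + 1.68 + 5.94 + 10.88
 = 18.66

18.66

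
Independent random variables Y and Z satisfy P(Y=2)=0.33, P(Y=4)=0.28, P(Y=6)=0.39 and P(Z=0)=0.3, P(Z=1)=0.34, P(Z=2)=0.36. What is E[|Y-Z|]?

3.06

E[|Y-Z|] = Σ_y Σ_z |y-z| · P(Y=y)P(Z=z)
 = 2·0.099 + 1·0.1122 + 0·0.1188 + 4·0.084 + 3·0.0952 + 2·0.1008 + 6·0.117 + 5·0.1326 + 4·0.1404
 = 0.198 + 0.1122 + 0 + 0.336 + 0.2856 + 0.2016 + 0.702 + 0.663 + 0.5616
 = 3.06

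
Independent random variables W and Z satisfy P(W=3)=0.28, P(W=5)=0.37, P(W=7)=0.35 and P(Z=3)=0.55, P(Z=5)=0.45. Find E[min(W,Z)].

3.648

E[min(W,Z)] = Σ_w Σ_z min(w,z) · P(W=w)P(Z=z)
 = 3·0.154 + 3·0.126 + 3·0.2035 + 5·0.1665 + 3·0.1925 + 5·0.1575
 = 0.462 + 0.378 + 0.6105 + 0.8325 + 0.5775 + 0.7875
 = 3.648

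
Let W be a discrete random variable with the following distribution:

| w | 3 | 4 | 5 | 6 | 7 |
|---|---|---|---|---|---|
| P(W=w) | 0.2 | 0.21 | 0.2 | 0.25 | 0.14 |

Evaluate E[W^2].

26.02

E[W^2] = Σ w^2·P(W=w)
 = 9·0.2 + 16·0.21 + 25·0.2 + 36·0.25 + 49·0.14
 = 1.8 + 3.36 + 5 + 9 + 6.86
 = 26.02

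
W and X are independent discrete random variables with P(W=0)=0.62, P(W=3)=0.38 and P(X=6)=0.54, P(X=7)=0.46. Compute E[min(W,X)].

E[min(W,X)] = Σ_w Σ_x min(w,x) · P(W=w)P(X=x)
 = 0·0.3348 + 0·0.2852 + 3·0.2052 + 3·0.1748
 = 0 + 0 + 0.6156 + 0.5244
 = 1.14

1.14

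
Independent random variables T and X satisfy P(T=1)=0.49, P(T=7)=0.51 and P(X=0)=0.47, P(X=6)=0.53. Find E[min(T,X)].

1.8815

E[min(T,X)] = Σ_t Σ_x min(t,x) · P(T=t)P(X=x)
 = 0·0.2303 + 1·0.2597 + 0·0.2397 + 6·0.2703
 = 0 + 0.2597 + 0 + 1.6218
 = 1.8815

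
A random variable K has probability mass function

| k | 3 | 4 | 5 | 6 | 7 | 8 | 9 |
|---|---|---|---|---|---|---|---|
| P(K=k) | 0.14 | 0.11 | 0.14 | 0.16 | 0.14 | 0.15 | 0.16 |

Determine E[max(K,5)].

6.53

E[max(K,5)] = Σ max(k,5)·P(K=k)
 = 5·0.14 + 5·0.11 + 5·0.14 + 6·0.16 + 7·0.14 + 8·0.15 + 9·0.16
 = 0.7 + 0.55 + 0.7 + 0.96 + 0.98 + 1.2 + 1.44
 = 6.53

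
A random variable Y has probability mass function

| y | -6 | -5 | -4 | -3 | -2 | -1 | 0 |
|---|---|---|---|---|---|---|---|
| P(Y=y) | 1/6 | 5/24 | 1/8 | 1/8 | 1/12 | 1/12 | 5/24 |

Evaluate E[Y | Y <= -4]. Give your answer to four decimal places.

-5.0833

P(Y <= -4) = 1/6 + 5/24 + 1/8 = 1/2.
E[Y | Y <= -4] = [(-6)·1/6 + (-5)·5/24 + (-4)·1/8] / (1/2)
 = -61/24 / (1/2)
 = -61/12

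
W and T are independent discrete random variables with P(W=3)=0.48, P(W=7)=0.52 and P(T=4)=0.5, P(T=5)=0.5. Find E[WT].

22.86

E[WT] = Σ_w Σ_t wt · P(W=w)P(T=t)
 = 12·0.24 + 15·0.24 + 28·0.26 + 35·0.26
 = 2.88 + 3.6 + 7.28 + 9.1
 = 22.86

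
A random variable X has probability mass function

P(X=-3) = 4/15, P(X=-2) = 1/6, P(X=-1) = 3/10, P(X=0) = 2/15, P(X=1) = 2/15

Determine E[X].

E[X] = Σ x·P(X=x)
 = (-3)·4/15 + (-2)·1/6 + (-1)·3/10 + 0·2/15 + 1·2/15
 = (-4/5) + (-1/3) + (-3/10) + 0 + 2/15
 = -13/10

-1.3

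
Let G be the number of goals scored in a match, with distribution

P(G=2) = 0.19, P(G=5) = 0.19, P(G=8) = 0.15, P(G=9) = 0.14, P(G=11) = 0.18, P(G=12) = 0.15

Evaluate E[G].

E[G] = Σ g·P(G=g)
 = 2·0.19 + 5·0.19 + 8·0.15 + 9·0.14 + 11·0.18 + 12·0.15
 = 0.38 + 0.95 + 1.2 + 1.26 + 1.98 + 1.8
 = 7.57

7.57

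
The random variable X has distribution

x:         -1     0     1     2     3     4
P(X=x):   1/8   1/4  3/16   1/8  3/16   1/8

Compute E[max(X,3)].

3.125

E[max(X,3)] = Σ max(x,3)·P(X=x)
 = 3·1/8 + 3·1/4 + 3·3/16 + 3·1/8 + 3·3/16 + 4·1/8
 = 3/8 + 3/4 + 9/16 + 3/8 + 9/16 + 1/2
 = 25/8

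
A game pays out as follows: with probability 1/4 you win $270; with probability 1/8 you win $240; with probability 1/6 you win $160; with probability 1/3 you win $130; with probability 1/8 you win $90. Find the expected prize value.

178.75

E[payout] = 270·1/4 + 240·1/8 + 160·1/6 + 130·1/3 + 90·1/8
 = 135/2 + 30 + 80/3 + 130/3 + 45/4
 = 715/4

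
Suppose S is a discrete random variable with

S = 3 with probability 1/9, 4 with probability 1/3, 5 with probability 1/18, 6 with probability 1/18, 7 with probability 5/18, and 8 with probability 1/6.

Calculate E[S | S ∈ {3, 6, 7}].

P(S ∈ {3, 6, 7}) = 1/9 + 1/18 + 5/18 = 4/9.
E[S | S ∈ {3, 6, 7}] = [3·1/9 + 6·1/18 + 7·5/18] / (4/9)
 = 47/18 / (4/9)
 = 47/8

5.875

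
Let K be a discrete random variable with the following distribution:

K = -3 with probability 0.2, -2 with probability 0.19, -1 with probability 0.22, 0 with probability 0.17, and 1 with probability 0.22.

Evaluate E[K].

-0.98

E[K] = Σ k·P(K=k)
 = (-3)·0.2 + (-2)·0.19 + (-1)·0.22 + 0·0.17 + 1·0.22
 = (-0.6) + (-0.38) + (-0.22) + 0 + 0.22
 = -0.98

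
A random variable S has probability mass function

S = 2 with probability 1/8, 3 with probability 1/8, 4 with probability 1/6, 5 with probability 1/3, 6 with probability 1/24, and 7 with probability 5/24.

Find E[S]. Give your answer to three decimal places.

E[S] = Σ s·P(S=s)
 = 2·1/8 + 3·1/8 + 4·1/6 + 5·1/3 + 6·1/24 + 7·5/24
 = 1/4 + 3/8 + 2/3 + 5/3 + 1/4 + 35/24
 = 14/3

4.667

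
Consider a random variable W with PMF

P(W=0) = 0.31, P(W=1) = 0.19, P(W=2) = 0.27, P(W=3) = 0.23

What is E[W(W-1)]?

E[W(W-1)] = Σ w(w-1)·P(W=w)
 = 0·0.31 + 0·0.19 + 2·0.27 + 6·0.23
 = 0 + 0 + 0.54 + 1.38
 = 1.92

1.92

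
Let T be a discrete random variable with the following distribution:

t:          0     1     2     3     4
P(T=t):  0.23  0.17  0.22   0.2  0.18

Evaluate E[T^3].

E[T^3] = Σ t^3·P(T=t)
 = 0·0.23 + 1·0.17 + 8·0.22 + 27·0.2 + 64·0.18
 = 0 + 0.17 + 1.76 + 5.4 + 11.52
 = 18.85

18.85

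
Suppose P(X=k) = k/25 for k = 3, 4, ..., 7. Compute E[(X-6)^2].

E[(X-6)^2] = Σ (x-6)^2·P(X=x)
 = 9·3/25 + 4·4/25 + 1·1/5 + 0·6/25 + 1·7/25
 = 27/25 + 16/25 + 1/5 + 0 + 7/25
 = 11/5

2.2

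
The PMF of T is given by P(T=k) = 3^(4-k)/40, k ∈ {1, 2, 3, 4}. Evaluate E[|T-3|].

E[|T-3|] = Σ |t-3|·P(T=t)
 = 2·27/40 + 1·9/40 + 0·3/40 + 1·1/40
 = 27/20 + 9/40 + 0 + 1/40
 = 8/5

1.6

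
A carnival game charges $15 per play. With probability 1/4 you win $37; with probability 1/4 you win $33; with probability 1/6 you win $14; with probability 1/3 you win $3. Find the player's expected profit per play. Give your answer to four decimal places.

5.8333

E[payout] = 37·1/4 + 33·1/4 + 14·1/6 + 3·1/3
 = 37/4 + 33/4 + 7/3 + 1
 = 125/6
Net = 125/6 - 15 = 35/6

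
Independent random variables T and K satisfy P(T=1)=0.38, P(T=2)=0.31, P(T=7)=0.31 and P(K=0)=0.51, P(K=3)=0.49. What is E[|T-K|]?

E[|T-K|] = Σ_t Σ_k |t-k| · P(T=t)P(K=k)
 = 1·0.1938 + 2·0.1862 + 2·0.1581 + 1·0.1519 + 7·0.1581 + 4·0.1519
 = 0.1938 + 0.3724 + 0.3162 + 0.1519 + 1.1067 + 0.6076
 = 2.7486

2.7486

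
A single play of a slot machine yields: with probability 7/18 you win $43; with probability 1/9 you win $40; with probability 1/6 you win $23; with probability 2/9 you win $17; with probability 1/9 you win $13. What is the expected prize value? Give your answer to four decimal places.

30.2222

E[payout] = 43·7/18 + 40·1/9 + 23·1/6 + 17·2/9 + 13·1/9
 = 301/18 + 40/9 + 23/6 + 34/9 + 13/9
 = 272/9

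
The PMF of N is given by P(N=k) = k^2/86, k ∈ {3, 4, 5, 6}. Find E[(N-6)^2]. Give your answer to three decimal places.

1.977

E[(N-6)^2] = Σ (n-6)^2·P(N=n)
 = 9·9/86 + 4·8/43 + 1·25/86 + 0·18/43
 = 81/86 + 32/43 + 25/86 + 0
 = 85/43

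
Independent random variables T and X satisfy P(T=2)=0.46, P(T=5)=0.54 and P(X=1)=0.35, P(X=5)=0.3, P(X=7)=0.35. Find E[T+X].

E[T+X] = Σ_t Σ_x (t+x) · P(T=t)P(X=x)
 = 3·0.161 + 7·0.138 + 9·0.161 + 6·0.189 + 10·0.162 + 12·0.189
 = 0.483 + 0.966 + 1.449 + 1.134 + 1.62 + 2.268
 = 7.92

7.92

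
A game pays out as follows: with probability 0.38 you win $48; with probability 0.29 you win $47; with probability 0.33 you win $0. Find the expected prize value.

31.87

E[payout] = 48·0.38 + 47·0.29 + 0·0.33
 = 18.24 + 13.63 + 0
 = 31.87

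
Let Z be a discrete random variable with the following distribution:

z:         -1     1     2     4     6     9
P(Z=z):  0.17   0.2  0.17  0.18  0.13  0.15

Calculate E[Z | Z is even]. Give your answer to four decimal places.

3.8333

P(Z is even) = 0.17 + 0.18 + 0.13 = 0.48.
E[Z | Z is even] = [2·0.17 + 4·0.18 + 6·0.13] / 0.48
 = 1.84 / 0.48
 = 23/6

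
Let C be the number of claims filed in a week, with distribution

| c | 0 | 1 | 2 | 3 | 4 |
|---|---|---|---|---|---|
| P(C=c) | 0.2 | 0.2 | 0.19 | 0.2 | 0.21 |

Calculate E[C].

E[C] = Σ c·P(C=c)
 = 0·0.2 + 1·0.2 + 2·0.19 + 3·0.2 + 4·0.21
 = 0 + 0.2 + 0.38 + 0.6 + 0.84
 = 2.02

2.02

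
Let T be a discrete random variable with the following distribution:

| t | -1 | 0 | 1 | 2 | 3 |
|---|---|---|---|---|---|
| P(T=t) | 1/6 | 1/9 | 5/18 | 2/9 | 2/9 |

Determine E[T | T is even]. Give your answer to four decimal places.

1.3333

P(T is even) = 1/9 + 2/9 = 1/3.
E[T | T is even] = [0·1/9 + 2·2/9] / (1/3)
 = 4/9 / (1/3)
 = 4/3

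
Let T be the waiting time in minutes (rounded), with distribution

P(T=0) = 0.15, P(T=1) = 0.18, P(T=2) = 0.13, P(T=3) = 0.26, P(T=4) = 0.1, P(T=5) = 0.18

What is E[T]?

2.52

E[T] = Σ t·P(T=t)
 = 0·0.15 + 1·0.18 + 2·0.13 + 3·0.26 + 4·0.1 + 5·0.18
 = 0 + 0.18 + 0.26 + 0.78 + 0.4 + 0.9
 = 2.52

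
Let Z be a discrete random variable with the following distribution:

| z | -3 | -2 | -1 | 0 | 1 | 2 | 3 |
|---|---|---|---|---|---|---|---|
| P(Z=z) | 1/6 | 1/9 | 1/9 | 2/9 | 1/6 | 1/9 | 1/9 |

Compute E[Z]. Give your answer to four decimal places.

E[Z] = Σ z·P(Z=z)
 = (-3)·1/6 + (-2)·1/9 + (-1)·1/9 + 0·2/9 + 1·1/6 + 2·1/9 + 3·1/9
 = (-1/2) + (-2/9) + (-1/9) + 0 + 1/6 + 2/9 + 1/3
 = -1/9

-0.1111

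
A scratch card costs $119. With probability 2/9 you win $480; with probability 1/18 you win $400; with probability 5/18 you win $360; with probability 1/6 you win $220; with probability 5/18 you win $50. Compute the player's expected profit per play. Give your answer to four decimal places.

E[payout] = 480·2/9 + 400·1/18 + 360·5/18 + 220·1/6 + 50·5/18
 = 320/3 + 200/9 + 100 + 110/3 + 125/9
 = 2515/9
Net = 2515/9 - 119 = 1444/9

160.4444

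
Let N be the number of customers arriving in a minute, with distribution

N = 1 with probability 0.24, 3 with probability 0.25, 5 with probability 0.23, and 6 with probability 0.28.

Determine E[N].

E[N] = Σ n·P(N=n)
 = 1·0.24 + 3·0.25 + 5·0.23 + 6·0.28
 = 0.24 + 0.75 + 1.15 + 1.68
 = 3.82

3.82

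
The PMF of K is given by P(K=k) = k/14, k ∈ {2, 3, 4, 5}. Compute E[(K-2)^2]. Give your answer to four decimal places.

E[(K-2)^2] = Σ (k-2)^2·P(K=k)
 = 0·1/7 + 1·3/14 + 4·2/7 + 9·5/14
 = 0 + 3/14 + 8/7 + 45/14
 = 32/7

4.5714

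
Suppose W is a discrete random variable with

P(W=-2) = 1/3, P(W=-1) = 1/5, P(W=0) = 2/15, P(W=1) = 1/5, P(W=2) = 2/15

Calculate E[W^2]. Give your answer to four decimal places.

2.2667

E[W^2] = Σ w^2·P(W=w)
 = 4·1/3 + 1·1/5 + 0·2/15 + 1·1/5 + 4·2/15
 = 4/3 + 1/5 + 0 + 1/5 + 8/15
 = 34/15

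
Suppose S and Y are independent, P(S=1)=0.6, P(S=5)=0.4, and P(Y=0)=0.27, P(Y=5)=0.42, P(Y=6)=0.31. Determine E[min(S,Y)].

E[min(S,Y)] = Σ_s Σ_y min(s,y) · P(S=s)P(Y=y)
 = 0·0.162 + 1·0.252 + 1·0.186 + 0·0.108 + 5·0.168 + 5·0.124
 = 0 + 0.252 + 0.186 + 0 + 0.84 + 0.62
 = 1.898

1.898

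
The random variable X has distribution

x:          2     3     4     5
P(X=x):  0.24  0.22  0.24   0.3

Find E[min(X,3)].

E[min(X,3)] = Σ min(x,3)·P(X=x)
 = 2·0.24 + 3·0.22 + 3·0.24 + 3·0.3
 = 0.48 + 0.66 + 0.72 + 0.9
 = 2.76

2.76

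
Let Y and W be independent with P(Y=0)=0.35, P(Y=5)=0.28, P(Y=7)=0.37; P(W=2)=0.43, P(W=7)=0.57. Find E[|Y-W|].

3.1734

E[|Y-W|] = Σ_y Σ_w |y-w| · P(Y=y)P(W=w)
 = 2·0.1505 + 7·0.1995 + 3·0.1204 + 2·0.1596 + 5·0.1591 + 0·0.2109
 = 0.301 + 1.3965 + 0.3612 + 0.3192 + 0.7955 + 0
 = 3.1734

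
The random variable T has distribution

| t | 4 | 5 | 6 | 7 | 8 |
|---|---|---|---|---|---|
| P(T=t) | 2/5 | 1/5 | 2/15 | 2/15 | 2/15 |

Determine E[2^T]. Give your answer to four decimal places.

E[2^T] = Σ 2^t·P(T=t)
 = 16·2/5 + 32·1/5 + 64·2/15 + 128·2/15 + 256·2/15
 = 32/5 + 32/5 + 128/15 + 256/15 + 512/15
 = 1088/15

72.5333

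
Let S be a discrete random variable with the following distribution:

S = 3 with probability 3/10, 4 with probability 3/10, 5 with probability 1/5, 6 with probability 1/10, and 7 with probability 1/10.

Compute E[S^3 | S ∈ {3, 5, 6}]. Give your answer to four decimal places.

P(S ∈ {3, 5, 6}) = 3/10 + 1/5 + 1/10 = 3/5.
E[S^3 | S ∈ {3, 5, 6}] = [27·3/10 + 125·1/5 + 216·1/10] / (3/5)
 = 547/10 / (3/5)
 = 547/6

91.1667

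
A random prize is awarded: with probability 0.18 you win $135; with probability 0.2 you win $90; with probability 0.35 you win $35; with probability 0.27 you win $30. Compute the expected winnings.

E[payout] = 135·0.18 + 90·0.2 + 35·0.35 + 30·0.27
 = 24.3 + 18 + 12.25 + 8.1
 = 62.65

62.65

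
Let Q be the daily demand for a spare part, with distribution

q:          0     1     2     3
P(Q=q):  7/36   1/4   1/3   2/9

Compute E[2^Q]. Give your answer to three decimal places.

3.806

E[2^Q] = Σ 2^q·P(Q=q)
 = 1·7/36 + 2·1/4 + 4·1/3 + 8·2/9
 = 7/36 + 1/2 + 4/3 + 16/9
 = 137/36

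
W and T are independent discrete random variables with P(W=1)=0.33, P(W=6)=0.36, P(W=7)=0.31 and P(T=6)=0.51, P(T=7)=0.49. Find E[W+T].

11.15

E[W+T] = Σ_w Σ_t (w+t) · P(W=w)P(T=t)
 = 7·0.1683 + 8·0.1617 + 12·0.1836 + 13·0.1764 + 13·0.1581 + 14·0.1519
 = 1.1781 + 1.2936 + 2.2032 + 2.2932 + 2.0553 + 2.1266
 = 11.15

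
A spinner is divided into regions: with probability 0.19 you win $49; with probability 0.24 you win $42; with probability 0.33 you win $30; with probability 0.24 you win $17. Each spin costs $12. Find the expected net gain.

E[payout] = 49·0.19 + 42·0.24 + 30·0.33 + 17·0.24
 = 9.31 + 10.08 + 9.9 + 4.08
 = 33.37
Net = 33.37 - 12 = 21.37

21.37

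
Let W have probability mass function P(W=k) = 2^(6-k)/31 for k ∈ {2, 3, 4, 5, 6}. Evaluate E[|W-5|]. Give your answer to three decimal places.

2.226

E[|W-5|] = Σ |w-5|·P(W=w)
 = 3·16/31 + 2·8/31 + 1·4/31 + 0·2/31 + 1·1/31
 = 48/31 + 16/31 + 4/31 + 0 + 1/31
 = 69/31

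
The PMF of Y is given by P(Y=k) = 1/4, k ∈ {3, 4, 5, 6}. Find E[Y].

E[Y] = Σ y·P(Y=y)
 = 3·1/4 + 4·1/4 + 5·1/4 + 6·1/4
 = 3/4 + 1 + 5/4 + 3/2
 = 9/2

4.5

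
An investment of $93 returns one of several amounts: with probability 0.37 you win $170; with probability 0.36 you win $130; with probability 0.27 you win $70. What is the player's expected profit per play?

E[payout] = 170·0.37 + 130·0.36 + 70·0.27
 = 62.9 + 46.8 + 18.9
 = 128.6
Net = 128.6 - 93 = 35.6

35.6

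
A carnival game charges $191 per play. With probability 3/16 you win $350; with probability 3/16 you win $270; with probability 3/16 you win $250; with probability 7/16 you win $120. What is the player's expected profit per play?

24.625

E[payout] = 350·3/16 + 270·3/16 + 250·3/16 + 120·7/16
 = 525/8 + 405/8 + 375/8 + 105/2
 = 1725/8
Net = 1725/8 - 191 = 197/8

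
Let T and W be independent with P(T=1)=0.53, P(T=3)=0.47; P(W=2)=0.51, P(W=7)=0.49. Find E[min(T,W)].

E[min(T,W)] = Σ_t Σ_w min(t,w) · P(T=t)P(W=w)
 = 1·0.2703 + 1·0.2597 + 2·0.2397 + 3·0.2303
 = 0.2703 + 0.2597 + 0.4794 + 0.6909
 = 1.7003

1.7003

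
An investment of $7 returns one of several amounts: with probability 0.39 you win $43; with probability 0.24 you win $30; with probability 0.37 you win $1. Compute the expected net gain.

17.34

E[payout] = 43·0.39 + 30·0.24 + 1·0.37
 = 16.77 + 7.2 + 0.37
 = 24.34
Net = 24.34 - 7 = 17.34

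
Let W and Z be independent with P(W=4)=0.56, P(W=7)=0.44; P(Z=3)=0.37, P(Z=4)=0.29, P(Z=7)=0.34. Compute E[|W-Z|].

1.8124

E[|W-Z|] = Σ_w Σ_z |w-z| · P(W=w)P(Z=z)
 = 1·0.2072 + 0·0.1624 + 3·0.1904 + 4·0.1628 + 3·0.1276 + 0·0.1496
 = 0.2072 + 0 + 0.5712 + 0.6512 + 0.3828 + 0
 = 1.8124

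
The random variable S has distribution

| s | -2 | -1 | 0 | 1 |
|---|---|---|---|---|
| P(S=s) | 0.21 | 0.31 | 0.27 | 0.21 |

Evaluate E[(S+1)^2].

E[(S+1)^2] = Σ (s+1)^2·P(S=s)
 = 1·0.21 + 0·0.31 + 1·0.27 + 4·0.21
 = 0.21 + 0 + 0.27 + 0.84
 = 1.32

1.32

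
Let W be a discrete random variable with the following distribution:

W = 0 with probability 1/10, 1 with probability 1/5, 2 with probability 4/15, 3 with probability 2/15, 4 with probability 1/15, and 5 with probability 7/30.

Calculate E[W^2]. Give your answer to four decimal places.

E[W^2] = Σ w^2·P(W=w)
 = 0·1/10 + 1·1/5 + 4·4/15 + 9·2/15 + 16·1/15 + 25·7/30
 = 0 + 1/5 + 16/15 + 6/5 + 16/15 + 35/6
 = 281/30

9.3667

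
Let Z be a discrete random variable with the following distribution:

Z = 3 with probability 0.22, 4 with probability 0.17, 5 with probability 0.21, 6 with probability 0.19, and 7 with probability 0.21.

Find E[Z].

5

E[Z] = Σ z·P(Z=z)
 = 3·0.22 + 4·0.17 + 5·0.21 + 6·0.19 + 7·0.21
 = 0.66 + 0.68 + 1.05 + 1.14 + 1.47
 = 5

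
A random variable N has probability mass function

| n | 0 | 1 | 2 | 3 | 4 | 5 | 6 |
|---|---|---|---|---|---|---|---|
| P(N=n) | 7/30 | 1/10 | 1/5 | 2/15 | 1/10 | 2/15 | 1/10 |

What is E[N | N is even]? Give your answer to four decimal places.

2.2105

P(N is even) = 7/30 + 1/5 + 1/10 + 1/10 = 19/30.
E[N | N is even] = [0·7/30 + 2·1/5 + 4·1/10 + 6·1/10] / (19/30)
 = 7/5 / (19/30)
 = 42/19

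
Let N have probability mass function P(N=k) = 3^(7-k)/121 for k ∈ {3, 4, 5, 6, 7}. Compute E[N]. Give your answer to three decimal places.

3.479

E[N] = Σ n·P(N=n)
 = 3·81/121 + 4·27/121 + 5·9/121 + 6·3/121 + 7·1/121
 = 243/121 + 108/121 + 45/121 + 18/121 + 7/121
 = 421/121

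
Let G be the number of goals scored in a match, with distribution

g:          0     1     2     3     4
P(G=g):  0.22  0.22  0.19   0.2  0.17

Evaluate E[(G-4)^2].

E[(G-4)^2] = Σ (g-4)^2·P(G=g)
 = 16·0.22 + 9·0.22 + 4·0.19 + 1·0.2 + 0·0.17
 = 3.52 + 1.98 + 0.76 + 0.2 + 0
 = 6.46

6.46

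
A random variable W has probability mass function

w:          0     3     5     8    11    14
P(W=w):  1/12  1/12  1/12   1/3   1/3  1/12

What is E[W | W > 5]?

10

P(W > 5) = 1/3 + 1/3 + 1/12 = 3/4.
E[W | W > 5] = [8·1/3 + 11·1/3 + 14·1/12] / (3/4)
 = 15/2 / (3/4)
 = 10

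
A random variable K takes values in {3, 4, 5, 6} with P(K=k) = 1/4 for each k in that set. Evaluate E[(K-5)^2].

1.5

E[(K-5)^2] = Σ (k-5)^2·P(K=k)
 = 4·1/4 + 1·1/4 + 0·1/4 + 1·1/4
 = 1 + 1/4 + 0 + 1/4
 = 3/2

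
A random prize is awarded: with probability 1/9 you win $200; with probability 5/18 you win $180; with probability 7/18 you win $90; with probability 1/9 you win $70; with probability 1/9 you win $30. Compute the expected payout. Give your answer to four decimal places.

E[payout] = 200·1/9 + 180·5/18 + 90·7/18 + 70·1/9 + 30·1/9
 = 200/9 + 50 + 35 + 70/9 + 10/3
 = 355/3

118.3333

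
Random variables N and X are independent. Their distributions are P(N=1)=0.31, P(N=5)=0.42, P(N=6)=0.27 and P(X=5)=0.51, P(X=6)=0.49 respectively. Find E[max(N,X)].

E[max(N,X)] = Σ_n Σ_x max(n,x) · P(N=n)P(X=x)
 = 5·0.1581 + 6·0.1519 + 5·0.2142 + 6·0.2058 + 6·0.1377 + 6·0.1323
 = 0.7905 + 0.9114 + 1.071 + 1.2348 + 0.8262 + 0.7938
 = 5.6277

5.6277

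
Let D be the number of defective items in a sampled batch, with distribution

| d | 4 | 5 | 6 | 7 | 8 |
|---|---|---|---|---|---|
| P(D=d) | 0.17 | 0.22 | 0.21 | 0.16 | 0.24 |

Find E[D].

E[D] = Σ d·P(D=d)
 = 4·0.17 + 5·0.22 + 6·0.21 + 7·0.16 + 8·0.24
 = 0.68 + 1.1 + 1.26 + 1.12 + 1.92
 = 6.08

6.08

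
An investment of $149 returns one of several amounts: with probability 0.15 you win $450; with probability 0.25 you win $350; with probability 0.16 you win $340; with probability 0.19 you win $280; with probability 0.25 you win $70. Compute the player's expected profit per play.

E[payout] = 450·0.15 + 350·0.25 + 340·0.16 + 280·0.19 + 70·0.25
 = 67.5 + 87.5 + 54.4 + 53.2 + 17.5
 = 280.1
Net = 280.1 - 149 = 131.1

131.1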